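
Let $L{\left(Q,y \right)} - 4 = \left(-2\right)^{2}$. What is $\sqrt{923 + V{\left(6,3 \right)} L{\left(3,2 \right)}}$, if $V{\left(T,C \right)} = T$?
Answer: $\sqrt{971} \approx 31.161$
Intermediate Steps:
$L{\left(Q,y \right)} = 8$ ($L{\left(Q,y \right)} = 4 + \left(-2\right)^{2} = 4 + 4 = 8$)
$\sqrt{923 + V{\left(6,3 \right)} L{\left(3,2 \right)}} = \sqrt{923 + 6 \cdot 8} = \sqrt{923 + 48} = \sqrt{971}$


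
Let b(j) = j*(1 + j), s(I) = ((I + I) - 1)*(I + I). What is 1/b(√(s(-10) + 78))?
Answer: 1/497 - √498/247506 ≈ 0.0019219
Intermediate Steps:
s(I) = 2*I*(-1 + 2*I) (s(I) = (2*I - 1)*(2*I) = (-1 + 2*I)*(2*I) = 2*I*(-1 + 2*I))
1/b(√(s(-10) + 78)) = 1/(√(2*(-10)*(-1 + 2*(-10)) + 78)*(1 + √(2*(-10)*(-1 + 2*(-10)) + 78))) = 1/(√(2*(-10)*(-1 - 20) + 78)*(1 + √(2*(-10)*(-1 - 20) + 78))) = 1/(√(2*(-10)*(-21) + 78)*(1 + √(2*(-10)*(-21) + 78))) = 1/(√(420 + 78)*(1 + √(420 + 78))) = 1/(√498*(1 + √498)) = √498/(498*(1 + √498))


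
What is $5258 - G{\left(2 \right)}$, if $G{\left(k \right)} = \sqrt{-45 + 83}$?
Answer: $5258 - \sqrt{38} \approx 5251.8$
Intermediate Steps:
$G{\left(k \right)} = \sqrt{38}$
$5258 - G{\left(2 \right)} = 5258 - \sqrt{38}$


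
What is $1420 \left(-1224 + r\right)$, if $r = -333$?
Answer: $-2210940$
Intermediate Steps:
$1420 \left(-1224 + r\right) = 1420 \left(-1224 - 333\right) = 1420 \left(-1557\right) = -2210940$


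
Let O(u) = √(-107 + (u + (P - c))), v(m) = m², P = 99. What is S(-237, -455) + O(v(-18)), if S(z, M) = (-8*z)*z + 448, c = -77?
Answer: -448904 + √393 ≈ -4.4888e+5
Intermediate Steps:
S(z, M) = 448 - 8*z² (S(z, M) = -8*z² + 448 = 448 - 8*z²)
O(u) = √(69 + u) (O(u) = √(-107 + (u + (99 - 1*(-77)))) = √(-107 + (u + (99 + 77))) = √(-107 + (u + 176)) = √(-107 + (176 + u)) = √(69 + u))
S(-237, -455) + O(v(-18)) = (448 - 8*(-237)²) + √(69 + (-18)²) = (448 - 8*56169) + √(69 + 324) = (448 - 449352) + √393 = -448904 + √393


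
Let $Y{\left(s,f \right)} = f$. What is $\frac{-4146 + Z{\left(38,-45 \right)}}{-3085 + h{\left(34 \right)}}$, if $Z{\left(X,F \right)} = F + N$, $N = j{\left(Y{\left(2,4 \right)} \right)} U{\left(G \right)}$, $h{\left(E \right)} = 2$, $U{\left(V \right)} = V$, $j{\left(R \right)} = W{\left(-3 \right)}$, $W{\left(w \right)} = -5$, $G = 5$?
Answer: $\frac{4216}{3083} \approx 1.3675$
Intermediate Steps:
$j{\left(R \right)} = -5$
$N = -25$ ($N = \left(-5\right) 5 = -25$)
$Z{\left(X,F \right)} = -25 + F$ ($Z{\left(X,F \right)} = F - 25 = -25 + F$)
$\frac{-4146 + Z{\left(38,-45 \right)}}{-3085 + h{\left(34 \right)}} = \frac{-4146 - 70}{-3085 + 2} = \frac{-4146 - 70}{-3083} = \left(-4216\right) \left(- \frac{1}{3083}\right) = \frac{4216}{3083}$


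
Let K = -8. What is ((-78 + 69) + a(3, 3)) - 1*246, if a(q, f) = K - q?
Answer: -266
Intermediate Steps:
a(q, f) = -8 - q
((-78 + 69) + a(3, 3)) - 1*246 = ((-78 + 69) + (-8 - 1*3)) - 1*246 = (-9 + (-8 - 3)) - 246 = (-9 - 11) - 246 = -20 - 246 = -266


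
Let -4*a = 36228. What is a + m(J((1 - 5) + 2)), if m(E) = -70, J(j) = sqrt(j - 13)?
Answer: -9127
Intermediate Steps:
a = -9057 (a = -1/4*36228 = -9057)
J(j) = sqrt(-13 + j)
a + m(J((1 - 5) + 2)) = -9057 - 70 = -9127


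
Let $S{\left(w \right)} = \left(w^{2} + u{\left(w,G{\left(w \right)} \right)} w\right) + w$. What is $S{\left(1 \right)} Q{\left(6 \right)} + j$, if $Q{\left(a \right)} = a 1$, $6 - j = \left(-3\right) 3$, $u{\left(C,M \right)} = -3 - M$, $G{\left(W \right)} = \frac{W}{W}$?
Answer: $3$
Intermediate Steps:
$G{\left(W \right)} = 1$
$j = 15$ ($j = 6 - \left(-3\right) 3 = 6 - -9 = 6 + 9 = 15$)
$Q{\left(a \right)} = a$
$S{\left(w \right)} = w^{2} - 3 w$ ($S{\left(w \right)} = \left(w^{2} + \left(-3 - 1\right) w\right) + w = \left(w^{2} - 4 w\right) + w = w^{2} - 3 w$)
$S{\left(1 \right)} Q{\left(6 \right)} + j = 1 \left(-3 + 1\right) 6 + 15 = 1 \left(-2\right) 6 + 15 = \left(-2\right) 6 + 15 = -12 + 15 = 3$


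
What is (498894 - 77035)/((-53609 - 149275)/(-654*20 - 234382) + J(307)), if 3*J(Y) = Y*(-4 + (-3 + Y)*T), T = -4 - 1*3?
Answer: -156591107787/80984604718 ≈ -1.9336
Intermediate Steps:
T = -7 (T = -4 - 3 = -7)
J(Y) = Y*(17 - 7*Y)/3 (J(Y) = (Y*(-4 + (-3 + Y)*(-7)))/3 = (Y*(-4 + (21 - 7*Y)))/3 = (Y*(17 - 7*Y))/3 = Y*(17 - 7*Y)/3)
(498894 - 77035)/((-53609 - 149275)/(-654*20 - 234382) + J(307)) = (498894 - 77035)/((-53609 - 149275)/(-654*20 - 234382) + (1/3)*307*(17 - 7*307)) = 421859/(-202884/(-13080 - 234382) + (1/3)*307*(17 - 2149)) = 421859/(-202884/(-247462) + (1/3)*307*(-2132)) = 421859/(-202884*(-1/247462) - 654524/3) = 421859/(101442/123731 - 654524/3) = 421859/(-80984604718/371193) = 421859*(-371193/80984604718) = -156591107787/80984604718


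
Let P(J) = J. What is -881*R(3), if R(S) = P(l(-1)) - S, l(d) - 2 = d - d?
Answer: 881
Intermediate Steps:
l(d) = 2 (l(d) = 2 + (d - d) = 2 + 0 = 2)
R(S) = 2 - S
-881*R(3) = -881*(2 - 1*3) = -881*(2 - 3) = -881*(-1) = 881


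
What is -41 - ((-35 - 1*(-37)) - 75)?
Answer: 32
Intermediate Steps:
-41 - ((-35 - 1*(-37)) - 75) = -41 - ((-35 + 37) - 75) = -41 - (2 - 75) = -41 - 1*(-73) = -41 + 73 = 32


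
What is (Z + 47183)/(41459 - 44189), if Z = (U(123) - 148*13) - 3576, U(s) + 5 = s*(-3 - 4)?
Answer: -5831/390 ≈ -14.951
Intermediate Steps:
U(s) = -5 - 7*s (U(s) = -5 + s*(-3 - 4) = -5 + s*(-7) = -5 - 7*s)
Z = -6366 (Z = ((-5 - 7*123) - 148*13) - 3576 = ((-5 - 861) - 1924) - 3576 = (-866 - 1924) - 3576 = -2790 - 3576 = -6366)
(Z + 47183)/(41459 - 44189) = (-6366 + 47183)/(41459 - 44189) = 40817/(-2730) = 40817*(-1/2730) = -5831/390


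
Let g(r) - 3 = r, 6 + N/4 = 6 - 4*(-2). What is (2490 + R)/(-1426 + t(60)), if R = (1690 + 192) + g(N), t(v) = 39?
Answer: -4407/1387 ≈ -3.1774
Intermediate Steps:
N = 32 (N = -24 + 4*(6 - 4*(-2)) = -24 + 4*(6 + 8) = -24 + 4*14 = -24 + 56 = 32)
g(r) = 3 + r
R = 1917 (R = (1690 + 192) + (3 + 32) = 1882 + 35 = 1917)
(2490 + R)/(-1426 + t(60)) = (2490 + 1917)/(-1426 + 39) = 4407/(-1387) = 4407*(-1/1387) = -4407/1387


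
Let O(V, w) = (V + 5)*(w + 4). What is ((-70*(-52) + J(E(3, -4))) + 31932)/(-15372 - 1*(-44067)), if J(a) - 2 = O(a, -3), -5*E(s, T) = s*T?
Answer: 177907/143475 ≈ 1.2400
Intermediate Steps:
O(V, w) = (4 + w)*(5 + V) (O(V, w) = (5 + V)*(4 + w) = (4 + w)*(5 + V))
E(s, T) = -T*s/5 (E(s, T) = -s*T/5 = -T*s/5)
J(a) = 7 + a (J(a) = 2 + (20 + 4*a + 5*(-3) + a*(-3)) = 2 + (20 + 4*a - 15 - 3*a) = 2 + (5 + a) = 7 + a)
((-70*(-52) + J(E(3, -4))) + 31932)/(-15372 - 1*(-44067)) = ((-70*(-52) + (7 - ⅕*(-4)*3)) + 31932)/(-15372 - 1*(-44067)) = ((3640 + (7 + 12/5)) + 31932)/(-15372 + 44067) = ((3640 + 47/5) + 31932)/28695 = (18247/5 + 31932)*(1/28695) = (177907/5)*(1/28695) = 177907/143475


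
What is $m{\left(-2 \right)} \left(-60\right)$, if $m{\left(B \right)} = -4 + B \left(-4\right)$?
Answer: $-240$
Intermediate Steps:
$m{\left(B \right)} = -4 - 4 B$
$m{\left(-2 \right)} \left(-60\right) = \left(-4 - -8\right) \left(-60\right) = \left(-4 + 8\right) \left(-60\right) = 4 \left(-60\right) = -240$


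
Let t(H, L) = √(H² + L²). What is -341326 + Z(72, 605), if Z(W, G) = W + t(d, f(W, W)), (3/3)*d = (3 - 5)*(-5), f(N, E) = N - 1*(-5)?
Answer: -341254 + √6029 ≈ -3.4118e+5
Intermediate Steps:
f(N, E) = 5 + N (f(N, E) = N + 5 = 5 + N)
d = 10 (d = (3 - 5)*(-5) = -2*(-5) = 10)
Z(W, G) = W + √(100 + (5 + W)²) (Z(W, G) = W + √(10² + (5 + W)²) = W + √(100 + (5 + W)²))
-341326 + Z(72, 605) = -341326 + (72 + √(100 + (5 + 72)²)) = -341326 + (72 + √(100 + 77²)) = -341326 + (72 + √(100 + 5929)) = -341326 + (72 + √6029) = -341254 + √6029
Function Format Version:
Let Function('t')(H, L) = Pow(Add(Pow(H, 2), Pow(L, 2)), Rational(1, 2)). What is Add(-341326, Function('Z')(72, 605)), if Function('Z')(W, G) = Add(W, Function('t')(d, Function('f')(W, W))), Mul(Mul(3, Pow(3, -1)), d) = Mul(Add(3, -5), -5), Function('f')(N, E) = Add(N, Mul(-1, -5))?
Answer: Add(-341254, Pow(6029, Rational(1, 2))) ≈ -3.4118e+5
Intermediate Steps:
Function('f')(N, E) = Add(5, N) (Function('f')(N, E) = Add(N, 5) = Add(5, N))
d = 10 (d = Mul(Add(3, -5), -5) = Mul(-2, -5) = 10)
Function('Z')(W, G) = Add(W, Pow(Add(100, Pow(Add(5, W), 2)), Rational(1, 2))) (Function('Z')(W, G) = Add(W, Pow(Add(Pow(10, 2), Pow(Add(5, W), 2)), Rational(1, 2))) = Add(W, Pow(Add(100, Pow(Add(5, W), 2)), Rational(1, 2))))
Add(-341326, Function('Z')(72, 605)) = Add(-341326, Add(72, Pow(Add(100, Pow(Add(5, 72), 2)), Rational(1, 2)))) = Add(-341326, Add(72, Pow(Add(100, Pow(77, 2)), Rational(1, 2)))) = Add(-341326, Add(72, Pow(Add(100, 5929), Rational(1, 2)))) = Add(-341326, Add(72, Pow(6029, Rational(1, 2)))) = Add(-341254, Pow(6029, Rational(1, 2)))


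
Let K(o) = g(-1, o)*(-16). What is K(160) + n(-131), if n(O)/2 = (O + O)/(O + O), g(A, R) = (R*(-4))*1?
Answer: 10242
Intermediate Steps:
g(A, R) = -4*R (g(A, R) = -4*R*1 = -4*R)
K(o) = 64*o (K(o) = -4*o*(-16) = 64*o)
n(O) = 2 (n(O) = 2*((O + O)/(O + O)) = 2*((2*O)/((2*O))) = 2*((2*O)*(1/(2*O))) = 2*1 = 2)
K(160) + n(-131) = 64*160 + 2 = 10240 + 2 = 10242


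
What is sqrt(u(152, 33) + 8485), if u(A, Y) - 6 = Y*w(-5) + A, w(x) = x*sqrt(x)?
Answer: sqrt(8643 - 165*I*sqrt(5)) ≈ 92.989 - 1.984*I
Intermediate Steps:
w(x) = x**(3/2)
u(A, Y) = 6 + A - 5*I*Y*sqrt(5) (u(A, Y) = 6 + (Y*(-5)**(3/2) + A) = 6 + (Y*(-5*I*sqrt(5)) + A) = 6 + (-5*I*Y*sqrt(5) + A) = 6 + (A - 5*I*Y*sqrt(5)) = 6 + A - 5*I*Y*sqrt(5))
sqrt(u(152, 33) + 8485) = sqrt((6 + 152 - 5*I*33*sqrt(5)) + 8485) = sqrt((6 + 152 - 165*I*sqrt(5)) + 8485) = sqrt((158 - 165*I*sqrt(5)) + 8485) = sqrt(8643 - 165*I*sqrt(5))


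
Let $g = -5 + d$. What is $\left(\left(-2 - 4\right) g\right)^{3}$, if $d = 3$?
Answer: $1728$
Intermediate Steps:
$g = -2$ ($g = -5 + 3 = -2$)
$\left(\left(-2 - 4\right) g\right)^{3} = \left(\left(-2 - 4\right) \left(-2\right)\right)^{3} = \left(\left(-6\right) \left(-2\right)\right)^{3} = 12^{3} = 1728$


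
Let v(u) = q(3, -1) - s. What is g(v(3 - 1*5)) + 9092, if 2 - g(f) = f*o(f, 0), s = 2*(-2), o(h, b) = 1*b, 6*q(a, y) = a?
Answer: 9094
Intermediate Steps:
q(a, y) = a/6
o(h, b) = b
s = -4
v(u) = 9/2 (v(u) = (⅙)*3 - 1*(-4) = ½ + 4 = 9/2)
g(f) = 2 (g(f) = 2 - f*0 = 2 - 1*0 = 2 + 0 = 2)
g(v(3 - 1*5)) + 9092 = 2 + 9092 = 9094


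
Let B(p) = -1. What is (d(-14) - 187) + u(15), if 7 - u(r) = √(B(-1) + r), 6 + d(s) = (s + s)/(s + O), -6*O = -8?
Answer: -3492/19 - √14 ≈ -187.53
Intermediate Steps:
O = 4/3 (O = -⅙*(-8) = 4/3 ≈ 1.3333)
d(s) = -6 + 2*s/(4/3 + s) (d(s) = -6 + (s + s)/(s + 4/3) = -6 + (2*s)/(4/3 + s) = -6 + 2*s/(4/3 + s))
u(r) = 7 - √(-1 + r)
(d(-14) - 187) + u(15) = (12*(-2 - 1*(-14))/(4 + 3*(-14)) - 187) + (7 - √(-1 + 15)) = (12*(-2 + 14)/(4 - 42) - 187) + (7 - √14) = (12*12/(-38) - 187) + (7 - √14) = (12*(-1/38)*12 - 187) + (7 - √14) = (-72/19 - 187) + (7 - √14) = -3625/19 + (7 - √14) = -3492/19 - √14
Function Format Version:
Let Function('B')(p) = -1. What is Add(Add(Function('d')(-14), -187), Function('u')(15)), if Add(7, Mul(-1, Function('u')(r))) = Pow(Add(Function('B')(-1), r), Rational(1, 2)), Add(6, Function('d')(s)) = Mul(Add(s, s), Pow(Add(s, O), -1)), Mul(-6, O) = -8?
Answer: Add(Rational(-3492, 19), Mul(-1, Pow(14, Rational(1, 2)))) ≈ -187.53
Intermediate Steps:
O = Rational(4, 3) (O = Mul(Rational(-1, 6), -8) = Rational(4, 3) ≈ 1.3333)
Function('d')(s) = Add(-6, Mul(2, s, Pow(Add(Rational(4, 3), s), -1))) (Function('d')(s) = Add(-6, Mul(Add(s, s), Pow(Add(s, Rational(4, 3)), -1))) = Add(-6, Mul(Mul(2, s), Pow(Add(Rational(4, 3), s), -1))) = Add(-6, Mul(2, s, Pow(Add(Rational(4, 3), s), -1))))
Function('u')(r) = Add(7, Mul(-1, Pow(Add(-1, r), Rational(1, 2))))
Add(Add(Function('d')(-14), -187), Function('u')(15)) = Add(Add(Mul(12, Pow(Add(4, Mul(3, -14)), -1), Add(-2, Mul(-1, -14))), -187), Add(7, Mul(-1, Pow(Add(-1, 15), Rational(1, 2))))) = Add(Add(Mul(12, Pow(Add(4, -42), -1), Add(-2, 14)), -187), Add(7, Mul(-1, Pow(14, Rational(1, 2))))) = Add(Add(Mul(12, Pow(-38, -1), 12), -187), Add(7, Mul(-1, Pow(14, Rational(1, 2))))) = Add(Add(Mul(12, Rational(-1, 38), 12), -187), Add(7, Mul(-1, Pow(14, Rational(1, 2))))) = Add(Add(Rational(-72, 19), -187), Add(7, Mul(-1, Pow(14, Rational(1, 2))))) = Add(Rational(-3625, 19), Add(7, Mul(-1, Pow(14, Rational(1, 2))))) = Add(Rational(-3492, 19), Mul(-1, Pow(14, Rational(1, 2))))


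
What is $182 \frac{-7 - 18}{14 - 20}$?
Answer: $\frac{2275}{3} \approx 758.33$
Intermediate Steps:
$182 \frac{-7 - 18}{14 - 20} = 182 \left(- \frac{25}{-6}\right) = 182 \left(\left(-25\right) \left(- \frac{1}{6}\right)\right) = 182 \cdot \frac{25}{6} = \frac{2275}{3}$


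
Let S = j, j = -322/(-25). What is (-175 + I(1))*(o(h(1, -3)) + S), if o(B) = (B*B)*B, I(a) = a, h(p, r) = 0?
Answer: -56028/25 ≈ -2241.1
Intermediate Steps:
o(B) = B³ (o(B) = B²*B = B³)
j = 322/25 (j = -322*(-1/25) = 322/25 ≈ 12.880)
S = 322/25 ≈ 12.880
(-175 + I(1))*(o(h(1, -3)) + S) = (-175 + 1)*(0³ + 322/25) = -174*(0 + 322/25) = -174*322/25 = -56028/25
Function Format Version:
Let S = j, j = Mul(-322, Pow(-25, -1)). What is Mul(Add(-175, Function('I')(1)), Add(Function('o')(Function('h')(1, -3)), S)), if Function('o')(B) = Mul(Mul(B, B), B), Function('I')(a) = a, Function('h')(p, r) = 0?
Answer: Rational(-56028, 25) ≈ -2241.1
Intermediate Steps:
Function('o')(B) = Pow(B, 3) (Function('o')(B) = Mul(Pow(B, 2), B) = Pow(B, 3))
j = Rational(322, 25) (j = Mul(-322, Rational(-1, 25)) = Rational(322, 25) ≈ 12.880)
S = Rational(322, 25) ≈ 12.880
Mul(Add(-175, Function('I')(1)), Add(Function('o')(Function('h')(1, -3)), S)) = Mul(Add(-175, 1), Add(Pow(0, 3), Rational(322, 25))) = Mul(-174, Add(0, Rational(322, 25))) = Mul(-174, Rational(322, 25)) = Rational(-56028, 25)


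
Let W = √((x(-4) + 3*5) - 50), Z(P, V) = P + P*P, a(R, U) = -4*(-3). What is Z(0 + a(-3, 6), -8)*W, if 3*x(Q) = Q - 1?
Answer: 52*I*√330 ≈ 944.63*I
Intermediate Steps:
a(R, U) = 12
x(Q) = -⅓ + Q/3 (x(Q) = (Q - 1)/3 = (-1 + Q)/3 = -⅓ + Q/3)
Z(P, V) = P + P²
W = I*√330/3 (W = √(((-⅓ + (⅓)*(-4)) + 3*5) - 50) = √(((-⅓ - 4/3) + 15) - 50) = √((-5/3 + 15) - 50) = √(40/3 - 50) = √(-110/3) = I*√330/3 ≈ 6.0553*I)
Z(0 + a(-3, 6), -8)*W = ((0 + 12)*(1 + (0 + 12)))*(I*√330/3) = (12*(1 + 12))*(I*√330/3) = (12*13)*(I*√330/3) = 156*(I*√330/3) = 52*I*√330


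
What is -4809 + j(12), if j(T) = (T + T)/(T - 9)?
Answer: -4801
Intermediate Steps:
j(T) = 2*T/(-9 + T) (j(T) = (2*T)/(-9 + T) = 2*T/(-9 + T))
-4809 + j(12) = -4809 + 2*12/(-9 + 12) = -4809 + 2*12/3 = -4809 + 2*12*(⅓) = -4809 + 8 = -4801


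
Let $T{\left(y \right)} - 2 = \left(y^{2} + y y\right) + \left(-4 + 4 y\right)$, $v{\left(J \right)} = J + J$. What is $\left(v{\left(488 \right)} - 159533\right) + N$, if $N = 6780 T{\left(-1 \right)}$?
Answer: $-185677$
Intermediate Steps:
$v{\left(J \right)} = 2 J$
$T{\left(y \right)} = -2 + 2 y^{2} + 4 y$ ($T{\left(y \right)} = 2 + \left(\left(y^{2} + y y\right) + \left(-4 + 4 y\right)\right) = 2 + \left(\left(y^{2} + y^{2}\right) + \left(-4 + 4 y\right)\right) = 2 + \left(2 y^{2} + \left(-4 + 4 y\right)\right) = 2 + \left(-4 + 2 y^{2} + 4 y\right) = -2 + 2 y^{2} + 4 y$)
$N = -27120$ ($N = 6780 \left(-2 + 2 \left(-1\right)^{2} + 4 \left(-1\right)\right) = 6780 \left(-2 + 2 \cdot 1 - 4\right) = 6780 \left(-2 + 2 - 4\right) = 6780 \left(-4\right) = -27120$)
$\left(v{\left(488 \right)} - 159533\right) + N = \left(2 \cdot 488 - 159533\right) - 27120 = \left(976 - 159533\right) - 27120 = -158557 - 27120 = -185677$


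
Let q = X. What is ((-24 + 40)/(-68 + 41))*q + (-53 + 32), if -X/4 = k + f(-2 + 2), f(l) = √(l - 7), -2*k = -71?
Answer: 1705/27 + 64*I*√7/27 ≈ 63.148 + 6.2714*I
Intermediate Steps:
k = 71/2 (k = -½*(-71) = 71/2 ≈ 35.500)
f(l) = √(-7 + l)
X = -142 - 4*I*√7 (X = -4*(71/2 + √(-7 + (-2 + 2))) = -4*(71/2 + √(-7 + 0)) = -4*(71/2 + √(-7)) = -4*(71/2 + I*√7) = -142 - 4*I*√7 ≈ -142.0 - 10.583*I)
q = -142 - 4*I*√7 ≈ -142.0 - 10.583*I
((-24 + 40)/(-68 + 41))*q + (-53 + 32) = ((-24 + 40)/(-68 + 41))*(-142 - 4*I*√7) + (-53 + 32) = (16/(-27))*(-142 - 4*I*√7) - 21 = (16*(-1/27))*(-142 - 4*I*√7) - 21 = -16*(-142 - 4*I*√7)/27 - 21 = (2272/27 + 64*I*√7/27) - 21 = 1705/27 + 64*I*√7/27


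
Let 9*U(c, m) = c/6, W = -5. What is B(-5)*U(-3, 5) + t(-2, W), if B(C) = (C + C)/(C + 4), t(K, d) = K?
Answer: -23/9 ≈ -2.5556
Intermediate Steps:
U(c, m) = c/54 (U(c, m) = (c/6)/9 = c/54)
B(C) = 2*C/(4 + C) (B(C) = (2*C)/(4 + C) = 2*C/(4 + C))
B(-5)*U(-3, 5) + t(-2, W) = (2*(-5)/(4 - 5))*((1/54)*(-3)) - 2 = (2*(-5)/(-1))*(-1/18) - 2 = (2*(-5)*(-1))*(-1/18) - 2 = 10*(-1/18) - 2 = -5/9 - 2 = -23/9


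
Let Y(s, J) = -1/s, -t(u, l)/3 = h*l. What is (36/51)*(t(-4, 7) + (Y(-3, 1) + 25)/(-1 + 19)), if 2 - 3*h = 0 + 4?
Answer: 1664/153 ≈ 10.876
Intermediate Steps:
h = -⅔ (h = ⅔ - (0 + 4)/3 = ⅔ - ⅓*4 = ⅔ - 4/3 = -⅔ ≈ -0.66667)
t(u, l) = 2*l (t(u, l) = -(-2)*l = 2*l)
(36/51)*(t(-4, 7) + (Y(-3, 1) + 25)/(-1 + 19)) = (36/51)*(2*7 + (-1/(-3) + 25)/(-1 + 19)) = (36*(1/51))*(14 + (-1*(-⅓) + 25)/18) = 12*(14 + (⅓ + 25)*(1/18))/17 = 12*(14 + (76/3)*(1/18))/17 = 12*(14 + 38/27)/17 = (12/17)*(416/27) = 1664/153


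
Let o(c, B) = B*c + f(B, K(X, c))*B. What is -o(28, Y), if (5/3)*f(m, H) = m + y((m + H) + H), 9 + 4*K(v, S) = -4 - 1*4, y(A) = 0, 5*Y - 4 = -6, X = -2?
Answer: 1388/125 ≈ 11.104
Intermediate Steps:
Y = -⅖ (Y = ⅘ + (⅕)*(-6) = ⅘ - 6/5 = -⅖ ≈ -0.40000)
K(v, S) = -17/4 (K(v, S) = -9/4 + (-4 - 1*4)/4 = -9/4 + (-4 - 4)/4 = -9/4 + (¼)*(-8) = -9/4 - 2 = -17/4)
f(m, H) = 3*m/5 (f(m, H) = 3*(m + 0)/5 = 3*m/5)
o(c, B) = 3*B²/5 + B*c (o(c, B) = B*c + (3*B/5)*B = B*c + 3*B²/5 = 3*B²/5 + B*c)
-o(28, Y) = -(-2)*(3*(-⅖) + 5*28)/(5*5) = -(-2)*(-6/5 + 140)/(5*5) = -(-2)*694/(5*5*5) = -1*(-1388/125) = 1388/125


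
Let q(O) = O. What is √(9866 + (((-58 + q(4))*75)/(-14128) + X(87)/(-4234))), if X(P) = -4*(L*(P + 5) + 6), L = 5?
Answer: 3*√61293398832085398/7477244 ≈ 99.331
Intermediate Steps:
X(P) = -124 - 20*P (X(P) = -4*(5*(P + 5) + 6) = -4*(5*(5 + P) + 6) = -4*((25 + 5*P) + 6) = -4*(31 + 5*P) = -124 - 20*P)
√(9866 + (((-58 + q(4))*75)/(-14128) + X(87)/(-4234))) = √(9866 + (((-58 + 4)*75)/(-14128) + (-124 - 20*87)/(-4234))) = √(9866 + (-54*75*(-1/14128) + (-124 - 1740)*(-1/4234))) = √(9866 + (-4050*(-1/14128) - 1864*(-1/4234))) = √(9866 + (2025/7064 + 932/2117)) = √(9866 + 10870573/14954488) = √(147551849181/14954488) = 3*√61293398832085398/7477244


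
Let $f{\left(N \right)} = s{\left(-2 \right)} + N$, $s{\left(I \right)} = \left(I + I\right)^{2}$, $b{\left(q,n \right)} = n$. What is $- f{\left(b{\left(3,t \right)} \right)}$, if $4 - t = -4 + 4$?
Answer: $-20$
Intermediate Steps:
$t = 4$ ($t = 4 - \left(-4 + 4\right) = 4 - 0 = 4 + 0 = 4$)
$s{\left(I \right)} = 4 I^{2}$ ($s{\left(I \right)} = \left(2 I\right)^{2} = 4 I^{2}$)
$f{\left(N \right)} = 16 + N$ ($f{\left(N \right)} = 4 \left(-2\right)^{2} + N = 4 \cdot 4 + N = 16 + N$)
$- f{\left(b{\left(3,t \right)} \right)} = - (16 + 4) = \left(-1\right) 20 = -20$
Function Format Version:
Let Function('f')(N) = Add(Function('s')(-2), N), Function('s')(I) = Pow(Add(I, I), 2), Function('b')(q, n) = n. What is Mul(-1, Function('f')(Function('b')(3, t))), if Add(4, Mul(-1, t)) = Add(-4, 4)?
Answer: -20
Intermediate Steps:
t = 4 (t = Add(4, Mul(-1, Add(-4, 4))) = Add(4, Mul(-1, 0)) = Add(4, 0) = 4)
Function('s')(I) = Mul(4, Pow(I, 2)) (Function('s')(I) = Pow(Mul(2, I), 2) = Mul(4, Pow(I, 2)))
Function('f')(N) = Add(16, N) (Function('f')(N) = Add(Mul(4, Pow(-2, 2)), N) = Add(Mul(4, 4), N) = Add(16, N))
Mul(-1, Function('f')(Function('b')(3, t))) = Mul(-1, Add(16, 4)) = Mul(-1, 20) = -20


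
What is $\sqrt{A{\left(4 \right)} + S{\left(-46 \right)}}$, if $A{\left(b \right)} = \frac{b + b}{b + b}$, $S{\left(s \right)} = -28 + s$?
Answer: $i \sqrt{73} \approx 8.544 i$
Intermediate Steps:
$A{\left(b \right)} = 1$ ($A{\left(b \right)} = \frac{2 b}{2 b} = 2 b \frac{1}{2 b} = 1$)
$\sqrt{A{\left(4 \right)} + S{\left(-46 \right)}} = \sqrt{1 - 74} = \sqrt{-73} = i \sqrt{73}$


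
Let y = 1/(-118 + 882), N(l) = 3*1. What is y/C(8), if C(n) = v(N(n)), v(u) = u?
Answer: 1/2292 ≈ 0.00043630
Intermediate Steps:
N(l) = 3
y = 1/764 ≈ 0.0013089
C(n) = 3
y/C(8) = (1/764)/3 = (1/764)*(⅓) = 1/2292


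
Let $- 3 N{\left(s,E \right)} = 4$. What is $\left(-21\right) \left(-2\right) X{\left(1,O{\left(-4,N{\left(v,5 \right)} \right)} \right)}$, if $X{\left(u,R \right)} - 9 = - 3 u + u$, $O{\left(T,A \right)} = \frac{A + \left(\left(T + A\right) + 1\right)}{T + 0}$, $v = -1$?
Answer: $294$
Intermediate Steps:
$N{\left(s,E \right)} = - \frac{4}{3}$ ($N{\left(s,E \right)} = \left(- \frac{1}{3}\right) 4 = - \frac{4}{3}$)
$O{\left(T,A \right)} = \frac{1 + T + 2 A}{T}$ ($O{\left(T,A \right)} = \frac{A + \left(\left(A + T\right) + 1\right)}{T} = \frac{A + \left(1 + A + T\right)}{T} = \frac{1 + T + 2 A}{T}$)
$X{\left(u,R \right)} = 9 - 2 u$ ($X{\left(u,R \right)} = 9 + \left(- 3 u + u\right) = 9 - 2 u$)
$\left(-21\right) \left(-2\right) X{\left(1,O{\left(-4,N{\left(v,5 \right)} \right)} \right)} = \left(-21\right) \left(-2\right) \left(9 - 2\right) = 42 \left(9 - 2\right) = 42 \cdot 7 = 294$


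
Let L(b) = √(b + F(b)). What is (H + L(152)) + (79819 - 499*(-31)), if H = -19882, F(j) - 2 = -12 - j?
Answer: 75406 + I*√10 ≈ 75406.0 + 3.1623*I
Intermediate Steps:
F(j) = -10 - j (F(j) = 2 + (-12 - j) = -10 - j)
L(b) = I*√10 (L(b) = √(b + (-10 - b)) = √(-10) = I*√10)
(H + L(152)) + (79819 - 499*(-31)) = (-19882 + I*√10) + (79819 - 499*(-31)) = (-19882 + I*√10) + (79819 + 15469) = (-19882 + I*√10) + 95288 = 75406 + I*√10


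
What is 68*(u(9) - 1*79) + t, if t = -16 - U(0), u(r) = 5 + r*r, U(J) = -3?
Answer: 463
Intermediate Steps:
u(r) = 5 + r²
t = -13 (t = -16 - 1*(-3) = -16 + 3 = -13)
68*(u(9) - 1*79) + t = 68*((5 + 9²) - 1*79) - 13 = 68*((5 + 81) - 79) - 13 = 68*(86 - 79) - 13 = 68*7 - 13 = 476 - 13 = 463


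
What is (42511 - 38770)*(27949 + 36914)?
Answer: 242652483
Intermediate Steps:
(42511 - 38770)*(27949 + 36914) = 3741*64863 = 242652483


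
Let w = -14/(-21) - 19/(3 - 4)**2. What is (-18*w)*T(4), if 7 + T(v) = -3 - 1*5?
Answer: -4950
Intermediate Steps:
T(v) = -15 (T(v) = -7 + (-3 - 1*5) = -7 + (-3 - 5) = -7 - 8 = -15)
w = -55/3 (w = -14*(-1/21) - 19/((-1)**2) = 2/3 - 19/1 = 2/3 - 19*1 = 2/3 - 19 = -55/3 ≈ -18.333)
(-18*w)*T(4) = -18*(-55/3)*(-15) = 330*(-15) = -4950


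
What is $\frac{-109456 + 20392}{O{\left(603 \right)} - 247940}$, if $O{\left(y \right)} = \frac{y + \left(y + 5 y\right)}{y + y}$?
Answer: $\frac{19792}{55097} \approx 0.35922$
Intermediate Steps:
$O{\left(y \right)} = \frac{7}{2}$ ($O{\left(y \right)} = \frac{y + 6 y}{2 y} = 7 y \frac{1}{2 y} = \frac{7}{2}$)
$\frac{-109456 + 20392}{O{\left(603 \right)} - 247940} = \frac{-109456 + 20392}{\frac{7}{2} - 247940} = - \frac{89064}{- \frac{495873}{2}} = \left(-89064\right) \left(- \frac{2}{495873}\right) = \frac{19792}{55097}$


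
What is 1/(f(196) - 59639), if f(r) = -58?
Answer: -1/59697 ≈ -1.6751e-5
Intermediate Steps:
1/(f(196) - 59639) = 1/(-58 - 59639) = 1/(-59697) = -1/59697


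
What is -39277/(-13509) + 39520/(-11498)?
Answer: -41134367/77663241 ≈ -0.52965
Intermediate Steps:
-39277/(-13509) + 39520/(-11498) = -39277*(-1/13509) + 39520*(-1/11498) = 39277/13509 - 19760/5749 = -41134367/77663241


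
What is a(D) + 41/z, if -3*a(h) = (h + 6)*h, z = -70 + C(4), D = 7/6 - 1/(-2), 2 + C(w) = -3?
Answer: -3244/675 ≈ -4.8059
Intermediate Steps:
C(w) = -5 (C(w) = -2 - 3 = -5)
D = 5/3 (D = 7*(1/6) - 1*(-1/2) = 7/6 + 1/2 = 5/3 ≈ 1.6667)
z = -75 (z = -70 - 5 = -75)
a(h) = -h*(6 + h)/3 (a(h) = -(h + 6)*h/3 = -(6 + h)*h/3 = -h*(6 + h)/3)
a(D) + 41/z = -1/3*5/3*(6 + 5/3) + 41/(-75) = -1/3*5/3*23/3 - 1/75*41 = -115/27 - 41/75 = -3244/675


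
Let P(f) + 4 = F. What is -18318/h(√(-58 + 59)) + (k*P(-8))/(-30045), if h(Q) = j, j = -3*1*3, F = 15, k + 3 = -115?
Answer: 20384296/10015 ≈ 2035.4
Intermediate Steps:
k = -118 (k = -3 - 115 = -118)
P(f) = 11 (P(f) = -4 + 15 = 11)
j = -9 (j = -3*3 = -9)
h(Q) = -9
-18318/h(√(-58 + 59)) + (k*P(-8))/(-30045) = -18318/(-9) - 118*11/(-30045) = -18318*(-⅑) - 1298*(-1/30045) = 6106/3 + 1298/30045 = 20384296/10015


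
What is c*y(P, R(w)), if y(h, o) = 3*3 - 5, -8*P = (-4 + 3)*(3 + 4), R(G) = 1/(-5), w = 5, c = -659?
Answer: -2636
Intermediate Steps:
R(G) = -⅕
P = 7/8 (P = -(-4 + 3)*(3 + 4)/8 = -(-1)*7/8 = -⅛*(-7) = 7/8 ≈ 0.87500)
y(h, o) = 4 (y(h, o) = 9 - 5 = 4)
c*y(P, R(w)) = -659*4 = -2636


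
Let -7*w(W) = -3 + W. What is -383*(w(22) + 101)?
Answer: -263504/7 ≈ -37643.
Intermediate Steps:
w(W) = 3/7 - W/7 (w(W) = -(-3 + W)/7 = 3/7 - W/7)
-383*(w(22) + 101) = -383*((3/7 - ⅐*22) + 101) = -383*((3/7 - 22/7) + 101) = -383*(-19/7 + 101) = -383*688/7 = -263504/7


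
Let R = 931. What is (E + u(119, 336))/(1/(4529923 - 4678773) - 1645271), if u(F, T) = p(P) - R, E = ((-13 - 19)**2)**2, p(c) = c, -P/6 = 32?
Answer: -155913379050/244898588351 ≈ -0.63664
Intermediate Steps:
P = -192 (P = -6*32 = -192)
E = 1048576 (E = ((-32)**2)**2 = 1024**2 = 1048576)
u(F, T) = -1123 (u(F, T) = -192 - 1*931 = -192 - 931 = -1123)
(E + u(119, 336))/(1/(4529923 - 4678773) - 1645271) = (1048576 - 1123)/(1/(4529923 - 4678773) - 1645271) = 1047453/(1/(-148850) - 1645271) = 1047453/(-1/148850 - 1645271) = 1047453/(-244898588351/148850) = 1047453*(-148850/244898588351) = -155913379050/244898588351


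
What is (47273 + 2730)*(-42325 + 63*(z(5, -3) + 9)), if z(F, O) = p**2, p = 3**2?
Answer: -1832859965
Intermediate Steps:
p = 9
z(F, O) = 81 (z(F, O) = 9**2 = 81)
(47273 + 2730)*(-42325 + 63*(z(5, -3) + 9)) = (47273 + 2730)*(-42325 + 63*(81 + 9)) = 50003*(-42325 + 63*90) = 50003*(-42325 + 5670) = 50003*(-36655) = -1832859965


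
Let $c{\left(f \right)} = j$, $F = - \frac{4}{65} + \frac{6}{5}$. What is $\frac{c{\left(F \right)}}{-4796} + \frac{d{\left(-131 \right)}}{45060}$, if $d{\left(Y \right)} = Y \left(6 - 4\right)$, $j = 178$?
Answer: $- \frac{579827}{13506735} \approx -0.042929$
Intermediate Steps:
$d{\left(Y \right)} = 2 Y$ ($d{\left(Y \right)} = Y 2 = 2 Y$)
$F = \frac{74}{65}$ ($F = \left(-4\right) \frac{1}{65} + 6 \cdot \frac{1}{5} = - \frac{4}{65} + \frac{6}{5} = \frac{74}{65} \approx 1.1385$)
$c{\left(f \right)} = 178$
$\frac{c{\left(F \right)}}{-4796} + \frac{d{\left(-131 \right)}}{45060} = \frac{178}{-4796} + \frac{2 \left(-131\right)}{45060} = 178 \left(- \frac{1}{4796}\right) - \frac{131}{22530} = - \frac{89}{2398} - \frac{131}{22530} = - \frac{579827}{13506735}$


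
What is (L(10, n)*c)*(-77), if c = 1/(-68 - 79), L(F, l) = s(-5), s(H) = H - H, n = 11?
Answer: 0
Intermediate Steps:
s(H) = 0
L(F, l) = 0
c = -1/147 (c = 1/(-147) = -1/147 ≈ -0.0068027)
(L(10, n)*c)*(-77) = (0*(-1/147))*(-77) = 0*(-77) = 0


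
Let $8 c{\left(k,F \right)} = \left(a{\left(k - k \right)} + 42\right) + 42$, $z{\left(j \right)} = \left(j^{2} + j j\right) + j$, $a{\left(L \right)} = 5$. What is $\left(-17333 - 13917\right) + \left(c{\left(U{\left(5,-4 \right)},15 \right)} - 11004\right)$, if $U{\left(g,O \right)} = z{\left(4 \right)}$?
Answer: $- \frac{337943}{8} \approx -42243.0$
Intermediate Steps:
$z{\left(j \right)} = j + 2 j^{2}$ ($z{\left(j \right)} = \left(j^{2} + j^{2}\right) + j = 2 j^{2} + j = j + 2 j^{2}$)
$U{\left(g,O \right)} = 36$ ($U{\left(g,O \right)} = 4 \left(1 + 2 \cdot 4\right) = 4 \left(1 + 8\right) = 4 \cdot 9 = 36$)
$c{\left(k,F \right)} = \frac{89}{8}$ ($c{\left(k,F \right)} = \frac{\left(5 + 42\right) + 42}{8} = \frac{47 + 42}{8} = \frac{1}{8} \cdot 89 = \frac{89}{8}$)
$\left(-17333 - 13917\right) + \left(c{\left(U{\left(5,-4 \right)},15 \right)} - 11004\right) = \left(-17333 - 13917\right) + \left(\frac{89}{8} - 11004\right) = \left(-17333 - 13917\right) - \frac{87943}{8} = -31250 - \frac{87943}{8} = - \frac{337943}{8}$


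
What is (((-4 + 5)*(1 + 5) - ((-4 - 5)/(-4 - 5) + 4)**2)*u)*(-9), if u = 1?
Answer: 171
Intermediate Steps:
(((-4 + 5)*(1 + 5) - ((-4 - 5)/(-4 - 5) + 4)**2)*u)*(-9) = (((-4 + 5)*(1 + 5) - ((-4 - 5)/(-4 - 5) + 4)**2)*1)*(-9) = ((1*6 - (-9/(-9) + 4)**2)*1)*(-9) = ((6 - (-9*(-1/9) + 4)**2)*1)*(-9) = ((6 - (1 + 4)**2)*1)*(-9) = ((6 - 1*5**2)*1)*(-9) = ((6 - 1*25)*1)*(-9) = ((6 - 25)*1)*(-9) = -19*1*(-9) = -19*(-9) = 171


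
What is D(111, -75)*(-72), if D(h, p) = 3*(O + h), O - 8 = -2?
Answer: -25272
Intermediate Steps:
O = 6 (O = 8 - 2 = 6)
D(h, p) = 18 + 3*h (D(h, p) = 3*(6 + h) = 18 + 3*h)
D(111, -75)*(-72) = (18 + 3*111)*(-72) = (18 + 333)*(-72) = 351*(-72) = -25272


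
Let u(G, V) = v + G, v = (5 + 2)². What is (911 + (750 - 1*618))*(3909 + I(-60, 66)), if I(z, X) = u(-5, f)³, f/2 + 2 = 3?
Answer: 92923999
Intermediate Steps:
f = 2 (f = -4 + 2*3 = -4 + 6 = 2)
v = 49 (v = 7² = 49)
u(G, V) = 49 + G
I(z, X) = 85184 (I(z, X) = (49 - 5)³ = 44³ = 85184)
(911 + (750 - 1*618))*(3909 + I(-60, 66)) = (911 + (750 - 1*618))*(3909 + 85184) = (911 + (750 - 618))*89093 = (911 + 132)*89093 = 1043*89093 = 92923999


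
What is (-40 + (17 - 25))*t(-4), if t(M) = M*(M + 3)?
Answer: -192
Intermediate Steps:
t(M) = M*(3 + M)
(-40 + (17 - 25))*t(-4) = (-40 + (17 - 25))*(-4*(3 - 4)) = (-40 - 8)*(-4*(-1)) = -48*4 = -192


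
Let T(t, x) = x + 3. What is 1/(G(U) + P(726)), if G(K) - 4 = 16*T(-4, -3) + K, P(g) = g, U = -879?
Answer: -1/149 ≈ -0.0067114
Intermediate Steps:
T(t, x) = 3 + x
G(K) = 4 + K (G(K) = 4 + (16*(3 - 3) + K) = 4 + (16*0 + K) = 4 + (0 + K) = 4 + K)
1/(G(U) + P(726)) = 1/((4 - 879) + 726) = 1/(-875 + 726) = 1/(-149) = -1/149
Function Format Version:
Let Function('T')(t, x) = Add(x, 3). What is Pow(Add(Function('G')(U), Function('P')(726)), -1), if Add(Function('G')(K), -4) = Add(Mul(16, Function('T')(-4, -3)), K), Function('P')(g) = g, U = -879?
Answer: Rational(-1, 149) ≈ -0.0067114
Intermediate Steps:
Function('T')(t, x) = Add(3, x)
Function('G')(K) = Add(4, K) (Function('G')(K) = Add(4, Add(Mul(16, Add(3, -3)), K)) = Add(4, Add(Mul(16, 0), K)) = Add(4, Add(0, K)) = Add(4, K))
Pow(Add(Function('G')(U), Function('P')(726)), -1) = Pow(Add(Add(4, -879), 726), -1) = Pow(Add(-875, 726), -1) = Pow(-149, -1) = Rational(-1, 149)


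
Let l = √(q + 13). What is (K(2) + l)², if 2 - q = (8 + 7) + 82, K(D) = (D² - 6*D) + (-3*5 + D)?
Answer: (21 - I*√82)² ≈ 359.0 - 380.33*I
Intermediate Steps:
K(D) = -15 + D² - 5*D (K(D) = (D² - 6*D) + (-15 + D) = -15 + D² - 5*D)
q = -95 (q = 2 - ((8 + 7) + 82) = 2 - (15 + 82) = 2 - 1*97 = 2 - 97 = -95)
l = I*√82 (l = √(-95 + 13) = √(-82) = I*√82 ≈ 9.0554*I)
(K(2) + l)² = ((-15 + 2² - 5*2) + I*√82)² = ((-15 + 4 - 10) + I*√82)² = (-21 + I*√82)²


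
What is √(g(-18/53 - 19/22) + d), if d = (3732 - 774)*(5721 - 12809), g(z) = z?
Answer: I*√28504866036922/1166 ≈ 4578.9*I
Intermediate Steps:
d = -20966304 (d = 2958*(-7088) = -20966304)
√(g(-18/53 - 19/22) + d) = √((-18/53 - 19/22) - 20966304) = √(-1403/1166 - 20966304) = √(-24446711867/1166) = I*√28504866036922/1166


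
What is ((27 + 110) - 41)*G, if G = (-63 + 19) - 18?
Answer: -5952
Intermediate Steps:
G = -62 (G = -44 - 18 = -62)
((27 + 110) - 41)*G = ((27 + 110) - 41)*(-62) = (137 - 41)*(-62) = 96*(-62) = -5952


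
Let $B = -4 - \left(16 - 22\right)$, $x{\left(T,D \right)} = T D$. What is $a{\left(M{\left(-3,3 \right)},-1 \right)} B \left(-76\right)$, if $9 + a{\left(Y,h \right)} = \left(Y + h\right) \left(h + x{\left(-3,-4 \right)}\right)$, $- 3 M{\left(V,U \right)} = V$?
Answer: $1368$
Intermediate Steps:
$x{\left(T,D \right)} = D T$
$M{\left(V,U \right)} = - \frac{V}{3}$
$a{\left(Y,h \right)} = -9 + \left(12 + h\right) \left(Y + h\right)$ ($a{\left(Y,h \right)} = -9 + \left(Y + h\right) \left(h - -12\right) = -9 + \left(Y + h\right) \left(h + 12\right) = -9 + \left(Y + h\right) \left(12 + h\right) = -9 + \left(12 + h\right) \left(Y + h\right)$)
$B = 2$ ($B = -4 - -6 = -4 + 6 = 2$)
$a{\left(M{\left(-3,3 \right)},-1 \right)} B \left(-76\right) = \left(-9 + \left(-1\right)^{2} + 12 \left(\left(- \frac{1}{3}\right) \left(-3\right)\right) + 12 \left(-1\right) + \left(- \frac{1}{3}\right) \left(-3\right) \left(-1\right)\right) 2 \left(-76\right) = \left(-9 + 1 + 12 \cdot 1 - 12 + 1 \left(-1\right)\right) 2 \left(-76\right) = \left(-9 + 1 + 12 - 12 - 1\right) 2 \left(-76\right) = \left(-9\right) 2 \left(-76\right) = \left(-18\right) \left(-76\right) = 1368$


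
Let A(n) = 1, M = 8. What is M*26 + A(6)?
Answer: 209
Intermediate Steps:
M*26 + A(6) = 8*26 + 1 = 208 + 1 = 209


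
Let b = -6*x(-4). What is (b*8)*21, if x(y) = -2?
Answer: 2016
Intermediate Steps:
b = 12 (b = -6*(-2) = 12)
(b*8)*21 = (12*8)*21 = 96*21 = 2016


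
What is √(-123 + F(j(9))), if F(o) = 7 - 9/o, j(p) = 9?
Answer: 3*I*√13 ≈ 10.817*I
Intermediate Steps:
F(o) = 7 - 9/o
√(-123 + F(j(9))) = √(-123 + (7 - 9/9)) = √(-123 + (7 - 9*⅑)) = √(-123 + (7 - 1)) = √(-123 + 6) = √(-117) = 3*I*√13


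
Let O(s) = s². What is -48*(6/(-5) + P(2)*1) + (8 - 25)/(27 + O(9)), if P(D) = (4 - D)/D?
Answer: 5099/540 ≈ 9.4426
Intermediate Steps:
P(D) = (4 - D)/D
-48*(6/(-5) + P(2)*1) + (8 - 25)/(27 + O(9)) = -48*(6/(-5) + ((4 - 1*2)/2)*1) + (8 - 25)/(27 + 9²) = -48*(6*(-⅕) + ((4 - 2)/2)*1) - 17/(27 + 81) = -48*(-6/5 + ((½)*2)*1) - 17/108 = -48*(-6/5 + 1*1) - 17*1/108 = -48*(-6/5 + 1) - 17/108 = -48*(-⅕) - 17/108 = 48/5 - 17/108 = 5099/540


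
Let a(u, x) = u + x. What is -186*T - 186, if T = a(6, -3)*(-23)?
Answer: 12648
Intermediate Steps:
T = -69 (T = (6 - 3)*(-23) = 3*(-23) = -69)
-186*T - 186 = -186*(-69) - 186 = 12834 - 186 = 12648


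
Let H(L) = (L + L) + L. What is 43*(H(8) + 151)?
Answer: 7525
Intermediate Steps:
H(L) = 3*L (H(L) = 2*L + L = 3*L)
43*(H(8) + 151) = 43*(3*8 + 151) = 43*(24 + 151) = 43*175 = 7525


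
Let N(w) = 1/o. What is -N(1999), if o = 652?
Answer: -1/652 ≈ -0.0015337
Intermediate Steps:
N(w) = 1/652
-N(1999) = -1*1/652 = -1/652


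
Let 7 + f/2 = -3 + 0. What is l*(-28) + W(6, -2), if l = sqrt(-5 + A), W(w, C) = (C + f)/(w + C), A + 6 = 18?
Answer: -11/2 - 28*sqrt(7) ≈ -79.581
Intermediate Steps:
f = -20 (f = -14 + 2*(-3 + 0) = -14 + 2*(-3) = -14 - 6 = -20)
A = 12 (A = -6 + 18 = 12)
W(w, C) = (-20 + C)/(C + w) (W(w, C) = (C - 20)/(w + C) = (-20 + C)/(C + w))
l = sqrt(7) (l = sqrt(-5 + 12) = sqrt(7) ≈ 2.6458)
l*(-28) + W(6, -2) = sqrt(7)*(-28) + (-20 - 2)/(-2 + 6) = -28*sqrt(7) - 22/4 = -28*sqrt(7) + (1/4)*(-22) = -28*sqrt(7) - 11/2 = -11/2 - 28*sqrt(7)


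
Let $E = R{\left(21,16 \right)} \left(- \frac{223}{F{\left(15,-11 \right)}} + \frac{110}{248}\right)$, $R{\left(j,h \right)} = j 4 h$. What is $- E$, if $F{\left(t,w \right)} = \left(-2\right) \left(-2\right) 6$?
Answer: $\frac{368648}{31} \approx 11892.0$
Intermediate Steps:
$F{\left(t,w \right)} = 24$ ($F{\left(t,w \right)} = 4 \cdot 6 = 24$)
$R{\left(j,h \right)} = 4 h j$ ($R{\left(j,h \right)} = 4 j h = 4 h j$)
$E = - \frac{368648}{31}$ ($E = 4 \cdot 16 \cdot 21 \left(- \frac{223}{24} + \frac{110}{248}\right) = 1344 \left(\left(-223\right) \frac{1}{24} + 110 \cdot \frac{1}{248}\right) = 1344 \left(- \frac{223}{24} + \frac{55}{124}\right) = 1344 \left(- \frac{6583}{744}\right) = - \frac{368648}{31} \approx -11892.0$)
$- E = \left(-1\right) \left(- \frac{368648}{31}\right) = \frac{368648}{31}$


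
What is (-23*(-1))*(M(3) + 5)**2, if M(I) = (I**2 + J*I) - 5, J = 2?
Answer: 5175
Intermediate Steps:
M(I) = -5 + I**2 + 2*I (M(I) = (I**2 + 2*I) - 5 = -5 + I**2 + 2*I)
(-23*(-1))*(M(3) + 5)**2 = (-23*(-1))*((-5 + 3**2 + 2*3) + 5)**2 = 23*((-5 + 9 + 6) + 5)**2 = 23*(10 + 5)**2 = 23*15**2 = 23*225 = 5175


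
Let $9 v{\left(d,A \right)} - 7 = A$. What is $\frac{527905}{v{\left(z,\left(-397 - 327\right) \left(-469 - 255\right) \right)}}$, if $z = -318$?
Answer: $\frac{4751145}{524183} \approx 9.0639$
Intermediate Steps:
$v{\left(d,A \right)} = \frac{7}{9} + \frac{A}{9}$
$\frac{527905}{v{\left(z,\left(-397 - 327\right) \left(-469 - 255\right) \right)}} = \frac{527905}{\frac{7}{9} + \frac{\left(-397 - 327\right) \left(-469 - 255\right)}{9}} = \frac{527905}{\frac{7}{9} + \frac{\left(-724\right) \left(-724\right)}{9}} = \frac{527905}{\frac{7}{9} + \frac{1}{9} \cdot 524176} = \frac{527905}{\frac{7}{9} + \frac{524176}{9}} = \frac{527905}{\frac{524183}{9}} = 527905 \cdot \frac{9}{524183} = \frac{4751145}{524183}$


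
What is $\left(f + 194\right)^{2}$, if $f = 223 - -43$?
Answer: $211600$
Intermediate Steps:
$f = 266$ ($f = 223 + 43 = 266$)
$\left(f + 194\right)^{2} = \left(266 + 194\right)^{2} = 460^{2} = 211600$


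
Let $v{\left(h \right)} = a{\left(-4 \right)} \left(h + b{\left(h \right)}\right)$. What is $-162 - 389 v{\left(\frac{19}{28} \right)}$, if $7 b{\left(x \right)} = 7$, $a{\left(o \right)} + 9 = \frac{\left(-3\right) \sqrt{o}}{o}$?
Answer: $\frac{160011}{28} - \frac{54849 i}{56} \approx 5714.7 - 979.45 i$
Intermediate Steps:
$a{\left(o \right)} = -9 - \frac{3}{\sqrt{o}}$ ($a{\left(o \right)} = -9 + \frac{\left(-3\right) \sqrt{o}}{o} = -9 - \frac{3}{\sqrt{o}}$)
$b{\left(x \right)} = 1$ ($b{\left(x \right)} = \frac{1}{7} \cdot 7 = 1$)
$v{\left(h \right)} = \left(1 + h\right) \left(-9 + \frac{3 i}{2}\right)$ ($v{\left(h \right)} = \left(-9 - \frac{3}{2 i}\right) \left(h + 1\right) = \left(-9 - 3 \left(- \frac{i}{2}\right)\right) \left(1 + h\right) = \left(-9 + \frac{3 i}{2}\right) \left(1 + h\right) = \left(1 + h\right) \left(-9 + \frac{3 i}{2}\right)$)
$-162 - 389 v{\left(\frac{19}{28} \right)} = -162 - 389 \left(- \frac{3 \left(1 + \frac{19}{28}\right) \left(6 - i\right)}{2}\right) = -162 - 389 \left(\left(- \frac{3}{2}\right) \frac{47}{28} \left(6 - i\right)\right) = -162 - 389 \left(- \frac{423}{28} + \frac{141 i}{56}\right) = -162 + \left(\frac{164547}{28} - \frac{54849 i}{56}\right) = \frac{160011}{28} - \frac{54849 i}{56}$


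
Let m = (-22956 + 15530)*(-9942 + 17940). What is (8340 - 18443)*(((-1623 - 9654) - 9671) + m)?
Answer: 600260611888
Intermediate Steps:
m = -59393148 (m = -7426*7998 = -59393148)
(8340 - 18443)*(((-1623 - 9654) - 9671) + m) = (8340 - 18443)*(((-1623 - 9654) - 9671) - 59393148) = -10103*((-11277 - 9671) - 59393148) = -10103*(-20948 - 59393148) = -10103*(-59414096) = 600260611888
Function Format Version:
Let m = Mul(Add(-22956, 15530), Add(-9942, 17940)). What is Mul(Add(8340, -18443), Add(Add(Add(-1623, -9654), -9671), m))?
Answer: 600260611888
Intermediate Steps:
m = -59393148 (m = Mul(-7426, 7998) = -59393148)
Mul(Add(8340, -18443), Add(Add(Add(-1623, -9654), -9671), m)) = Mul(Add(8340, -18443), Add(Add(Add(-1623, -9654), -9671), -59393148)) = Mul(-10103, Add(Add(-11277, -9671), -59393148)) = Mul(-10103, Add(-20948, -59393148)) = Mul(-10103, -59414096) = 600260611888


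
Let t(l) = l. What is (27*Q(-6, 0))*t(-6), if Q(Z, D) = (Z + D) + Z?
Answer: 1944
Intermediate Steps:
Q(Z, D) = D + 2*Z (Q(Z, D) = (D + Z) + Z = D + 2*Z)
(27*Q(-6, 0))*t(-6) = (27*(0 + 2*(-6)))*(-6) = (27*(0 - 12))*(-6) = (27*(-12))*(-6) = -324*(-6) = 1944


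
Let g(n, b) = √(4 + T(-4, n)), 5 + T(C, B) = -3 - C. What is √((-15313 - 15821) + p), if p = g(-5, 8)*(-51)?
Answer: I*√31134 ≈ 176.45*I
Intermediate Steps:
T(C, B) = -8 - C (T(C, B) = -5 + (-3 - C) = -8 - C)
g(n, b) = 0 (g(n, b) = √(4 + (-8 - 1*(-4))) = √(4 + (-8 + 4)) = √(4 - 4) = √0 = 0)
p = 0 (p = 0*(-51) = 0)
√((-15313 - 15821) + p) = √((-15313 - 15821) + 0) = √(-31134 + 0) = √(-31134) = I*√31134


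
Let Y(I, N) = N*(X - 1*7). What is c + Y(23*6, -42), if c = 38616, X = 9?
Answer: 38532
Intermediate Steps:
Y(I, N) = 2*N (Y(I, N) = N*(9 - 1*7) = N*(9 - 7) = N*2 = 2*N)
c + Y(23*6, -42) = 38616 + 2*(-42) = 38616 - 84 = 38532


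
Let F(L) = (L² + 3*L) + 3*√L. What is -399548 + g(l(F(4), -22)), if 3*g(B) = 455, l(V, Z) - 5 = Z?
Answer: -1198189/3 ≈ -3.9940e+5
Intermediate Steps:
F(L) = L² + 3*L + 3*√L
l(V, Z) = 5 + Z
g(B) = 455/3 (g(B) = (⅓)*455 = 455/3)
-399548 + g(l(F(4), -22)) = -399548 + 455/3 = -1198189/3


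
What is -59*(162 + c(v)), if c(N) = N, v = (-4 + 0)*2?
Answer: -9086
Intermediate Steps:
v = -8 (v = -4*2 = -8)
-59*(162 + c(v)) = -59*(162 - 8) = -59*154 = -9086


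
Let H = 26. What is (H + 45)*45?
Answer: 3195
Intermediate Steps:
(H + 45)*45 = (26 + 45)*45 = 71*45 = 3195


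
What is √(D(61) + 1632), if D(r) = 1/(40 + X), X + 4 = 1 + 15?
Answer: √1103245/26 ≈ 40.398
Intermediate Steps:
X = 12 (X = -4 + (1 + 15) = -4 + 16 = 12)
D(r) = 1/52 (D(r) = 1/(40 + 12) = 1/52)
√(D(61) + 1632) = √(1/52 + 1632) = √(84865/52) = √1103245/26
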